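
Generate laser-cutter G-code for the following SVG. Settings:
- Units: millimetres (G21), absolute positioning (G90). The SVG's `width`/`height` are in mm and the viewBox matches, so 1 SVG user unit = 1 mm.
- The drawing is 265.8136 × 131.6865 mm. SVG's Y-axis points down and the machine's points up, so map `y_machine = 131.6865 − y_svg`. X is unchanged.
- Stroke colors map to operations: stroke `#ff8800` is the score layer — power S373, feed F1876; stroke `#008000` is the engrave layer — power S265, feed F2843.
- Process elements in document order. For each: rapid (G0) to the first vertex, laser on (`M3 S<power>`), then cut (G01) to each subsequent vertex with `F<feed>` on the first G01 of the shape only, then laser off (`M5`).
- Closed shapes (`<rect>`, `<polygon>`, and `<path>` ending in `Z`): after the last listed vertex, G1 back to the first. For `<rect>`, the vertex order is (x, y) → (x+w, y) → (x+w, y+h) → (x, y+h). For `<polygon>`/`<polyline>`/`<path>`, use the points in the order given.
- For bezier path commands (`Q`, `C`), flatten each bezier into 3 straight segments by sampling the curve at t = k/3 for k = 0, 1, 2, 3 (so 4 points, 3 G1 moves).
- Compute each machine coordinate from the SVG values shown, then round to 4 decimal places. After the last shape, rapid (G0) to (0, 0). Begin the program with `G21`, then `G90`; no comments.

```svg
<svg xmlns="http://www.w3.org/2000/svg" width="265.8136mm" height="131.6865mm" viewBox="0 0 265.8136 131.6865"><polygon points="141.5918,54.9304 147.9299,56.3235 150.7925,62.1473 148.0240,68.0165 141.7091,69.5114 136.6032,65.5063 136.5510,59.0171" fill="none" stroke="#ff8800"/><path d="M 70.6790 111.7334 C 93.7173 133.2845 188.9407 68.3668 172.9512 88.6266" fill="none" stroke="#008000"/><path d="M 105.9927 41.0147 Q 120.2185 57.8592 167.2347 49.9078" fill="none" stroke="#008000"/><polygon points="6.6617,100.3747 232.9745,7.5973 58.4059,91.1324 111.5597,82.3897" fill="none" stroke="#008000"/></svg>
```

Since the viewBox matches the mm dimensions, user units are millimetres directly. The only transform is the Y-flip y_m = 131.6865 − y_svg.

Shape 1 is a regular polygon drawn with `<polygon>`. Its stroke #ff8800 means score at S373, F1876. After flipping Y the toolpath is (141.5918,76.7561) → (147.9299,75.3630) → (150.7925,69.5392) → (148.0240,63.6700) → (141.7091,62.1751) → (136.6032,66.1802) → (136.5510,72.6694) → (141.5918,76.7561), returning to the start.

Shape 2 is a cubic bezier drawn with `<path>`. Its stroke #008000 means engrave at S265, F2843. After flipping Y the toolpath is (70.6790,19.9531) → (110.9865,20.8677) → (158.6623,41.2845) → (172.9512,43.0599).

Shape 3 is a quadratic bezier drawn with `<path>`. Its stroke #008000 means engrave at S265, F2843. After flipping Y the toolpath is (105.9927,90.6718) → (119.1199,82.1972) → (139.5339,79.2329) → (167.2347,81.7787).

Shape 4 is a closed polygon drawn with `<polygon>`. Its stroke #008000 means engrave at S265, F2843. After flipping Y the toolpath is (6.6617,31.3118) → (232.9745,124.0892) → (58.4059,40.5541) → (111.5597,49.2968) → (6.6617,31.3118), returning to the start.

G21
G90
G0 X141.5918 Y76.7561
M3 S373
G01 X147.9299 Y75.3630 F1876
G01 X150.7925 Y69.5392
G01 X148.0240 Y63.6700
G01 X141.7091 Y62.1751
G01 X136.6032 Y66.1802
G01 X136.5510 Y72.6694
G01 X141.5918 Y76.7561
M5
G0 X70.6790 Y19.9531
M3 S265
G01 X110.9865 Y20.8677 F2843
G01 X158.6623 Y41.2845
G01 X172.9512 Y43.0599
M5
G0 X105.9927 Y90.6718
M3 S265
G01 X119.1199 Y82.1972 F2843
G01 X139.5339 Y79.2329
G01 X167.2347 Y81.7787
M5
G0 X6.6617 Y31.3118
M3 S265
G01 X232.9745 Y124.0892 F2843
G01 X58.4059 Y40.5541
G01 X111.5597 Y49.2968
G01 X6.6617 Y31.3118
M5
G0 X0.0000 Y0.0000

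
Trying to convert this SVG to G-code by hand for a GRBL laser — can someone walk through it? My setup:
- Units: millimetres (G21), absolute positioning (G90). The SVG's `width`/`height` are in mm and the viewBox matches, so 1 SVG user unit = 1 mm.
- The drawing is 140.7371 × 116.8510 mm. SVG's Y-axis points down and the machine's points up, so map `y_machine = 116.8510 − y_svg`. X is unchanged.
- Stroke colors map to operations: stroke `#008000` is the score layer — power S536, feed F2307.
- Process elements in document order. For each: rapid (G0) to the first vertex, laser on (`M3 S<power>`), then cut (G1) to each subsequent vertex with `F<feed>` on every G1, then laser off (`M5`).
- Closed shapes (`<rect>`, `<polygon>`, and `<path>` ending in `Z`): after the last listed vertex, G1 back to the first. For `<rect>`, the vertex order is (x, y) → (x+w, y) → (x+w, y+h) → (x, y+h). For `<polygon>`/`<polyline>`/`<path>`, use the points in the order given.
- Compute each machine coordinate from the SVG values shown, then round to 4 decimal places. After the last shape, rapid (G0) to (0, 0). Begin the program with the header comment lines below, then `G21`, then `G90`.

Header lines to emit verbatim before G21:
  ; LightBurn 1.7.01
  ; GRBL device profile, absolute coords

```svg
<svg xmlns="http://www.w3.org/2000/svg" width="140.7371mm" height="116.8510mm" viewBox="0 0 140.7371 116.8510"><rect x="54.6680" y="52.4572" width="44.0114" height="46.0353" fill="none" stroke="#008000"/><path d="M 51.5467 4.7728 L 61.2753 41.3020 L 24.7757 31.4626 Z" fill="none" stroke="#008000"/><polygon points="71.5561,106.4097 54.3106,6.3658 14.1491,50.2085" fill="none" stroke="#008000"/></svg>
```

viewBox `0 0 140.7371 116.8510` with mm width/height → 1 unit = 1 mm. Flip: y_m = 116.8510 − y_svg.

**Shape 1** — `<rect>` rectangle, stroke `#008000` → score (S536, F2307). Machine vertices: (54.6680,64.3938) → (98.6794,64.3938) → (98.6794,18.3585) → (54.6680,18.3585) → (54.6680,64.3938). Closed: final G1 returns to the first vertex.

**Shape 2** — `<path>` regular polygon, stroke `#008000` → score (S536, F2307). Machine vertices: (51.5467,112.0782) → (61.2753,75.5490) → (24.7757,85.3884) → (51.5467,112.0782). Closed: final G1 returns to the first vertex.

**Shape 3** — `<polygon>` closed polygon, stroke `#008000` → score (S536, F2307). Machine vertices: (71.5561,10.4413) → (54.3106,110.4852) → (14.1491,66.6425) → (71.5561,10.4413). Closed: final G1 returns to the first vertex.

; LightBurn 1.7.01
; GRBL device profile, absolute coords
G21
G90
G0 X54.6680 Y64.3938
M3 S536
G1 X98.6794 Y64.3938 F2307
G1 X98.6794 Y18.3585 F2307
G1 X54.6680 Y18.3585 F2307
G1 X54.6680 Y64.3938 F2307
M5
G0 X51.5467 Y112.0782
M3 S536
G1 X61.2753 Y75.5490 F2307
G1 X24.7757 Y85.3884 F2307
G1 X51.5467 Y112.0782 F2307
M5
G0 X71.5561 Y10.4413
M3 S536
G1 X54.3106 Y110.4852 F2307
G1 X14.1491 Y66.6425 F2307
G1 X71.5561 Y10.4413 F2307
M5
G0 X0.0000 Y0.0000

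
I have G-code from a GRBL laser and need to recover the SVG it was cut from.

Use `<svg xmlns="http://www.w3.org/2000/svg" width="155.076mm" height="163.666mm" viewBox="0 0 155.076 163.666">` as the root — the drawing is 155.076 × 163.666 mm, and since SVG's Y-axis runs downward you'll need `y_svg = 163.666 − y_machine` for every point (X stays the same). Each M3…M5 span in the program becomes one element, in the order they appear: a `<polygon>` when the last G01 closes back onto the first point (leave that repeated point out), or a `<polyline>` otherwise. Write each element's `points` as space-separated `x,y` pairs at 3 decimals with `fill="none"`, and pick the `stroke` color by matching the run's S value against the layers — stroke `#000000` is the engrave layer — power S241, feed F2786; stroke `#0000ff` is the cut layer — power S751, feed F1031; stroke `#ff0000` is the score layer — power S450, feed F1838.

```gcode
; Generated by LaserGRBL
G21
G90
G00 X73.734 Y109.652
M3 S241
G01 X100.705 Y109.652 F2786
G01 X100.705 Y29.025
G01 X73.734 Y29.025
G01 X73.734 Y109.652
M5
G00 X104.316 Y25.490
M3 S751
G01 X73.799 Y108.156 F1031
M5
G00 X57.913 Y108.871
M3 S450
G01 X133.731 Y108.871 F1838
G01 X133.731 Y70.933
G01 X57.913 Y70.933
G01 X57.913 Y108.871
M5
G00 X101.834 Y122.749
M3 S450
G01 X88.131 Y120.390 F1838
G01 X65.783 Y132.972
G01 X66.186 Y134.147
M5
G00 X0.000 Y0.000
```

<svg xmlns="http://www.w3.org/2000/svg" width="155.076mm" height="163.666mm" viewBox="0 0 155.076 163.666">
  <polygon points="73.734,54.014 100.705,54.014 100.705,134.641 73.734,134.641" fill="none" stroke="#000000"/>
  <polyline points="104.316,138.176 73.799,55.510" fill="none" stroke="#0000ff"/>
  <polygon points="57.913,54.795 133.731,54.795 133.731,92.733 57.913,92.733" fill="none" stroke="#ff0000"/>
  <polyline points="101.834,40.917 88.131,43.276 65.783,30.694 66.186,29.519" fill="none" stroke="#ff0000"/>
</svg>

Machine Y-up, SVG Y-down with viewBox height 163.666, so y_svg = 163.666 − y_machine; X carries over.

Run 1: S241 ⇒ engrave layer `#000000`. The run returns to its start, so emit a `<polygon>` with points (Y-flipped): 73.734,54.014 100.705,54.014 100.705,134.641 73.734,134.641.

Run 2: S751 ⇒ cut layer `#0000ff`. The run is open, so emit a `<polyline>` with points (Y-flipped): 104.316,138.176 73.799,55.510.

Run 3: power S450 maps to stroke `#ff0000` (score). The run returns to its start, so emit a `<polygon>` with points (Y-flipped): 57.913,54.795 133.731,54.795 133.731,92.733 57.913,92.733.

Run 4: S450 ⇒ score layer `#ff0000`. The run is open, so emit a `<polyline>` with points (Y-flipped): 101.834,40.917 88.131,43.276 65.783,30.694 66.186,29.519.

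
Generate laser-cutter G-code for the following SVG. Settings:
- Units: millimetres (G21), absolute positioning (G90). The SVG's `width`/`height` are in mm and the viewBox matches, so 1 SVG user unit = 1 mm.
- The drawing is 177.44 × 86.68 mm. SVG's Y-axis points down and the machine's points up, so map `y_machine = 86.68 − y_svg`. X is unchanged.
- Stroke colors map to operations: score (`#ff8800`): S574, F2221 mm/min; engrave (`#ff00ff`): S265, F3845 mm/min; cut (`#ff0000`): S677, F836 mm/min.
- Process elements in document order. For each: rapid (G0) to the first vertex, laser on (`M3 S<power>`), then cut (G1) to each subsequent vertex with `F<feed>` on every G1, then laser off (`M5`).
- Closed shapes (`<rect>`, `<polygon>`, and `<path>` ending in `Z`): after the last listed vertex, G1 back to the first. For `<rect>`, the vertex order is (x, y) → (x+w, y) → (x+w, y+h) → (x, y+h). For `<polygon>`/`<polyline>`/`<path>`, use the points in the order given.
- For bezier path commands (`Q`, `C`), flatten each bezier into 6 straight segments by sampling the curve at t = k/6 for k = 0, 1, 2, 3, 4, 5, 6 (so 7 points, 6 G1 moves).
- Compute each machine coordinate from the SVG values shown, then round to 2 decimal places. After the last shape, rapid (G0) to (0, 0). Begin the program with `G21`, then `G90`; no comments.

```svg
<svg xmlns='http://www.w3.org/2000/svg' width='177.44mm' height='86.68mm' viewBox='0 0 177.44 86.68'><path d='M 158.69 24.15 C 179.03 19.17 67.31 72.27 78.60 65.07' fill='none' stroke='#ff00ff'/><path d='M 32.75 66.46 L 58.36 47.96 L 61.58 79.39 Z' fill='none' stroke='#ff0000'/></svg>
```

1 u = 1 mm; y_m = 86.68 − y.

[1] `<path>` cubic bezier, #ff00ff→engrave S265 F3845: (158.69,62.53) → (159.04,60.73) → (144.46,52.53) → (122.04,41.24) → (98.87,30.13) → (82.02,22.49) → (78.60,21.61)

[2] `<path>` regular polygon, #ff0000→cut S677 F836: (32.75,20.22) → (58.36,38.72) → (61.58,7.29) → (32.75,20.22) (closed)

G21
G90
G0 X158.69 Y62.53
M3 S265
G1 X159.04 Y60.73 F3845
G1 X144.46 Y52.53 F3845
G1 X122.04 Y41.24 F3845
G1 X98.87 Y30.13 F3845
G1 X82.02 Y22.49 F3845
G1 X78.60 Y21.61 F3845
M5
G0 X32.75 Y20.22
M3 S677
G1 X58.36 Y38.72 F836
G1 X61.58 Y7.29 F836
G1 X32.75 Y20.22 F836
M5
G0 X0.00 Y0.00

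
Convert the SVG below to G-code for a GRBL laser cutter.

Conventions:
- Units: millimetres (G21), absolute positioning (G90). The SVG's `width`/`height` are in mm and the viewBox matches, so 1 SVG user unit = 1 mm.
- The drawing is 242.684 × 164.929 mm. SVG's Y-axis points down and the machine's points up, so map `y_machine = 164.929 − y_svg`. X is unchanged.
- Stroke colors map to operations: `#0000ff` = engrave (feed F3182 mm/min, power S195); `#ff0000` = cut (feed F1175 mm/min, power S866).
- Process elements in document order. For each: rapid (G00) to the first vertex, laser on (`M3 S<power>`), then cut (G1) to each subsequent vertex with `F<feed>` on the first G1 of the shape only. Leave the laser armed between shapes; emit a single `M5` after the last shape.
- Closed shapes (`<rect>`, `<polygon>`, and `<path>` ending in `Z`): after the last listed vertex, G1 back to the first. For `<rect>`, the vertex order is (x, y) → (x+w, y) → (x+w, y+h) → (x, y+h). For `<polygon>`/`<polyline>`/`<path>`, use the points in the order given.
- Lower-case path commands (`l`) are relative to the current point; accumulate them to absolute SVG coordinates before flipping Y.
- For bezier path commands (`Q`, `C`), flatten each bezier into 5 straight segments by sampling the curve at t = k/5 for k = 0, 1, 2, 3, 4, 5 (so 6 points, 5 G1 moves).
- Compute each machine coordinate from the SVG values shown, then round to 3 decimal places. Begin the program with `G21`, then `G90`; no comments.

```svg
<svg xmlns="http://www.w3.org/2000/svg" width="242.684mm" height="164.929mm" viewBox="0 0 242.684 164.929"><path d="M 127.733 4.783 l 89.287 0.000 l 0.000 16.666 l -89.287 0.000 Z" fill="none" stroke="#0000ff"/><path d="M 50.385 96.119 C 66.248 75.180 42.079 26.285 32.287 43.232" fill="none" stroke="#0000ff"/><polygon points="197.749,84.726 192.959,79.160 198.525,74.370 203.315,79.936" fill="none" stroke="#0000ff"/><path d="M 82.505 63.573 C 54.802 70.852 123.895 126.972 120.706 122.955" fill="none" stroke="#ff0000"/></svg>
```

Since the viewBox matches the mm dimensions, user units are millimetres directly. The only transform is the Y-flip y_m = 164.929 − y_svg.

Shape 1 is a rectangle drawn with `<path>`. Its stroke #0000ff means engrave at S195, F3182. After flipping Y the toolpath is (127.733,160.146) → (217.020,160.146) → (217.020,143.480) → (127.733,143.480) → (127.733,160.146), returning to the start.

Shape 2 is a cubic bezier drawn with `<path>`. Its stroke #0000ff means engrave at S195, F3182. After flipping Y the toolpath is (50.385,68.810) → (55.534,83.978) → (53.687,101.353) → (47.456,116.432) → (39.452,124.715) → (32.287,121.697).

Shape 3 is a regular polygon drawn with `<polygon>`. Its stroke #0000ff means engrave at S195, F3182. After flipping Y the toolpath is (197.749,80.203) → (192.959,85.769) → (198.525,90.559) → (203.315,84.993) → (197.749,80.203), returning to the start.

Shape 4 is a cubic bezier drawn with `<path>`. Its stroke #ff0000 means cut at S866, F1175. After flipping Y the toolpath is (82.505,101.356) → (76.146,92.000) → (84.902,76.152) → (100.658,59.045) → (115.298,45.908) → (120.706,41.974).

G21
G90
G00 X127.733 Y160.146
M3 S195
G1 X217.020 Y160.146 F3182
G1 X217.020 Y143.480
G1 X127.733 Y143.480
G1 X127.733 Y160.146
G00 X50.385 Y68.810
M3 S195
G1 X55.534 Y83.978 F3182
G1 X53.687 Y101.353
G1 X47.456 Y116.432
G1 X39.452 Y124.715
G1 X32.287 Y121.697
G00 X197.749 Y80.203
M3 S195
G1 X192.959 Y85.769 F3182
G1 X198.525 Y90.559
G1 X203.315 Y84.993
G1 X197.749 Y80.203
G00 X82.505 Y101.356
M3 S866
G1 X76.146 Y92.000 F1175
G1 X84.902 Y76.152
G1 X100.658 Y59.045
G1 X115.298 Y45.908
G1 X120.706 Y41.974
M5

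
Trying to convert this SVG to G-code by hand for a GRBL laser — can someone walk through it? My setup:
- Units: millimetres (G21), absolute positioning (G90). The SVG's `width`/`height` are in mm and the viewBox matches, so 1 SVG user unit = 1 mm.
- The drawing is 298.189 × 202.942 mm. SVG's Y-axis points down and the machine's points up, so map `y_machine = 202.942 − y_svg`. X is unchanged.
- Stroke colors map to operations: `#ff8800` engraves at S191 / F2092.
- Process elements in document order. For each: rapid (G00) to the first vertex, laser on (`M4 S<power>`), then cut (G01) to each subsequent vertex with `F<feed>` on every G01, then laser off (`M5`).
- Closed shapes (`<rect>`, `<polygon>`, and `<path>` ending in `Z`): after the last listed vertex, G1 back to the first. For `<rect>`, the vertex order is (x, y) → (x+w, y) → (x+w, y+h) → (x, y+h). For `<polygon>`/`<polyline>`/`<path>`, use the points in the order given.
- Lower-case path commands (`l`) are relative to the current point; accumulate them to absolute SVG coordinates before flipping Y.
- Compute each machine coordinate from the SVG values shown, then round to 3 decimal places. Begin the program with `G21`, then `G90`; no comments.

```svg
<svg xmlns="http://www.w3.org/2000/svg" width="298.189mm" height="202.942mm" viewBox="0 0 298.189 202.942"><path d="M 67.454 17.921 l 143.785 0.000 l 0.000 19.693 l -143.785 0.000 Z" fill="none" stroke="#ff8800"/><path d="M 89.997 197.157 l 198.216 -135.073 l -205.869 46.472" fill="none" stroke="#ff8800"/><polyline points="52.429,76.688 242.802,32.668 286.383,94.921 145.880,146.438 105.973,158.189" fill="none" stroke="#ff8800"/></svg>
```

Since the viewBox matches the mm dimensions, user units are millimetres directly. The only transform is the Y-flip y_m = 202.942 − y_svg.

Shape 1 is a rectangle drawn with `<path>`. Its stroke #ff8800 means engrave at S191, F2092. After flipping Y the toolpath is (67.454,185.021) → (211.239,185.021) → (211.239,165.328) → (67.454,165.328) → (67.454,185.021), returning to the start.

Shape 2 is a open polyline drawn with `<path>`. Its stroke #ff8800 means engrave at S191, F2092. After flipping Y the toolpath is (89.997,5.785) → (288.213,140.858) → (82.344,94.386).

Shape 3 is a open polyline drawn with `<polyline>`. Its stroke #ff8800 means engrave at S191, F2092. After flipping Y the toolpath is (52.429,126.254) → (242.802,170.274) → (286.383,108.021) → (145.880,56.504) → (105.973,44.753).

G21
G90
G00 X67.454 Y185.021
M4 S191
G01 X211.239 Y185.021 F2092
G01 X211.239 Y165.328 F2092
G01 X67.454 Y165.328 F2092
G01 X67.454 Y185.021 F2092
M5
G00 X89.997 Y5.785
M4 S191
G01 X288.213 Y140.858 F2092
G01 X82.344 Y94.386 F2092
M5
G00 X52.429 Y126.254
M4 S191
G01 X242.802 Y170.274 F2092
G01 X286.383 Y108.021 F2092
G01 X145.880 Y56.504 F2092
G01 X105.973 Y44.753 F2092
M5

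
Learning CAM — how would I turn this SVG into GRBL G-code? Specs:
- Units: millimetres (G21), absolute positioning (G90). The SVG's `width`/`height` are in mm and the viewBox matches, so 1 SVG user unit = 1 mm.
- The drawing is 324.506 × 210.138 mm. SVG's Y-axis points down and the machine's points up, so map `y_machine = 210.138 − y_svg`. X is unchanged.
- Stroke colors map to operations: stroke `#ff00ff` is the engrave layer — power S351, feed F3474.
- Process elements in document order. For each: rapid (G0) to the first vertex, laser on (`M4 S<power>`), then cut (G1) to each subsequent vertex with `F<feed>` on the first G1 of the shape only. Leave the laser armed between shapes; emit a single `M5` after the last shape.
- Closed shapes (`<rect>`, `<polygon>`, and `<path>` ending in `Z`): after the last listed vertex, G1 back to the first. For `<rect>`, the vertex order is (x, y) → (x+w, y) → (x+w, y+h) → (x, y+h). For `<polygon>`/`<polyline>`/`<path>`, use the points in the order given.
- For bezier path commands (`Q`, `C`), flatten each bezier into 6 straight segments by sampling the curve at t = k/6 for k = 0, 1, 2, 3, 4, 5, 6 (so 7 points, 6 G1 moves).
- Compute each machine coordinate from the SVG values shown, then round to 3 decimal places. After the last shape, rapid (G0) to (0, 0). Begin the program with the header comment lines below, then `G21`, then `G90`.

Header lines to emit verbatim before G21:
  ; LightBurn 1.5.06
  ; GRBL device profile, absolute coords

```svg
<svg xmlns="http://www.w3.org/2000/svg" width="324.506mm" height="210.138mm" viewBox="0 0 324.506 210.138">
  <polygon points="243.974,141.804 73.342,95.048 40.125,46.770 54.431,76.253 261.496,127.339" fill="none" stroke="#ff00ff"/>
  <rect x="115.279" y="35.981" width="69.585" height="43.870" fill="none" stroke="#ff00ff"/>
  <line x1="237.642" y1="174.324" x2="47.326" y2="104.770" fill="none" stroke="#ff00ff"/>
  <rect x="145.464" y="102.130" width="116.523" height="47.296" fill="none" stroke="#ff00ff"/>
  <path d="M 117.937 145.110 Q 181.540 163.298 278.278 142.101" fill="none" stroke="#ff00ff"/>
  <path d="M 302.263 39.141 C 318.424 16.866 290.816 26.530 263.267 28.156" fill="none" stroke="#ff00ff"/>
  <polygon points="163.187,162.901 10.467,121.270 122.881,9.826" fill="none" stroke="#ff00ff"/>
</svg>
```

1 u = 1 mm; y_m = 210.138 − y.

[1] `<polygon>` closed polygon, #ff00ff→engrave S351 F3474: (243.974,68.334) → (73.342,115.090) → (40.125,163.368) → (54.431,133.885) → (261.496,82.799) → (243.974,68.334) (closed)

[2] `<rect>` rectangle, #ff00ff→engrave S351 F3474: (115.279,174.157) → (184.864,174.157) → (184.864,130.287) → (115.279,130.287) → (115.279,174.157) (closed)

[3] `<line>` line segment, #ff00ff→engrave S351 F3474: (237.642,35.814) → (47.326,105.368)

[4] `<rect>` rectangle, #ff00ff→engrave S351 F3474: (145.464,108.008) → (261.987,108.008) → (261.987,60.712) → (145.464,60.712) → (145.464,108.008) (closed)

[5] `<path>` quadratic bezier, #ff00ff→engrave S351 F3474: (117.937,65.028) → (140.058,60.059) → (164.021,57.279) → (189.824,56.686) → (217.468,58.282) → (246.952,62.065) → (278.278,68.037)

[6] `<path>` cubic bezier, #ff00ff→engrave S351 F3474: (302.263,170.997) → (306.899,179.658) → (305.458,184.106) → (299.156,185.452) → (289.212,184.807) → (276.844,183.280) → (263.267,181.982)

[7] `<polygon>` regular polygon, #ff00ff→engrave S351 F3474: (163.187,47.237) → (10.467,88.868) → (122.881,200.312) → (163.187,47.237) (closed)

; LightBurn 1.5.06
; GRBL device profile, absolute coords
G21
G90
G0 X243.974 Y68.334
M4 S351
G1 X73.342 Y115.090 F3474
G1 X40.125 Y163.368
G1 X54.431 Y133.885
G1 X261.496 Y82.799
G1 X243.974 Y68.334
G0 X115.279 Y174.157
M4 S351
G1 X184.864 Y174.157 F3474
G1 X184.864 Y130.287
G1 X115.279 Y130.287
G1 X115.279 Y174.157
G0 X237.642 Y35.814
M4 S351
G1 X47.326 Y105.368 F3474
G0 X145.464 Y108.008
M4 S351
G1 X261.987 Y108.008 F3474
G1 X261.987 Y60.712
G1 X145.464 Y60.712
G1 X145.464 Y108.008
G0 X117.937 Y65.028
M4 S351
G1 X140.058 Y60.059 F3474
G1 X164.021 Y57.279
G1 X189.824 Y56.686
G1 X217.468 Y58.282
G1 X246.952 Y62.065
G1 X278.278 Y68.037
G0 X302.263 Y170.997
M4 S351
G1 X306.899 Y179.658 F3474
G1 X305.458 Y184.106
G1 X299.156 Y185.452
G1 X289.212 Y184.807
G1 X276.844 Y183.280
G1 X263.267 Y181.982
G0 X163.187 Y47.237
M4 S351
G1 X10.467 Y88.868 F3474
G1 X122.881 Y200.312
G1 X163.187 Y47.237
M5
G0 X0.000 Y0.000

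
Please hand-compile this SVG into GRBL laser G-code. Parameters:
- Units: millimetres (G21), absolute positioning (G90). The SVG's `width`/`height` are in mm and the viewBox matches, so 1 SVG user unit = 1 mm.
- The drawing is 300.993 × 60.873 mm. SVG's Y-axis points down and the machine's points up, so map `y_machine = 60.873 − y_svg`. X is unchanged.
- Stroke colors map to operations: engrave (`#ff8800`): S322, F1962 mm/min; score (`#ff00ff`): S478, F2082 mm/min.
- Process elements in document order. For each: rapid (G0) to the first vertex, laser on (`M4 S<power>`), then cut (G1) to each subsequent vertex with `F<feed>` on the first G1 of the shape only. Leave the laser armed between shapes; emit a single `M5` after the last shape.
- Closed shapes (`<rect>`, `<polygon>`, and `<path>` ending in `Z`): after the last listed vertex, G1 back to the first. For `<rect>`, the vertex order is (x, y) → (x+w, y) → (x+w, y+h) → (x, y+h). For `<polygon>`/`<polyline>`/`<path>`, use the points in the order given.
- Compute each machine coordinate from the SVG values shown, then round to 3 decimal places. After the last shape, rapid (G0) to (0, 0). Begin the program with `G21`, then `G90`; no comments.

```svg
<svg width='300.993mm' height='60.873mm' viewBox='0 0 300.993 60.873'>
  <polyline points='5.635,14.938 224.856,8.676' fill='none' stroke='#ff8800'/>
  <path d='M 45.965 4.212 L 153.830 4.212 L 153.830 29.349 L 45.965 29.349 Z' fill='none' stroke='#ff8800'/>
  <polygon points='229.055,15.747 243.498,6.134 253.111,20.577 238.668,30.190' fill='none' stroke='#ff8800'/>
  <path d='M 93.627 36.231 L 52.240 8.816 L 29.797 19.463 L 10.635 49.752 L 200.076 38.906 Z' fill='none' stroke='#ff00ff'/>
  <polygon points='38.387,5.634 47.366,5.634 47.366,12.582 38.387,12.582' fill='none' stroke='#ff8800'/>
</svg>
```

Since the viewBox matches the mm dimensions, user units are millimetres directly. The only transform is the Y-flip y_m = 60.873 − y_svg.

Shape 1 is a line segment drawn with `<polyline>`. Its stroke #ff8800 means engrave at S322, F1962. After flipping Y the toolpath is (5.635,45.935) → (224.856,52.197).

Shape 2 is a rectangle drawn with `<path>`. Its stroke #ff8800 means engrave at S322, F1962. After flipping Y the toolpath is (45.965,56.661) → (153.830,56.661) → (153.830,31.524) → (45.965,31.524) → (45.965,56.661), returning to the start.

Shape 3 is a regular polygon drawn with `<polygon>`. Its stroke #ff8800 means engrave at S322, F1962. After flipping Y the toolpath is (229.055,45.126) → (243.498,54.739) → (253.111,40.296) → (238.668,30.683) → (229.055,45.126), returning to the start.

Shape 4 is a closed polygon drawn with `<path>`. Its stroke #ff00ff means score at S478, F2082. After flipping Y the toolpath is (93.627,24.642) → (52.240,52.057) → (29.797,41.410) → (10.635,11.121) → (200.076,21.967) → (93.627,24.642), returning to the start.

Shape 5 is a rectangle drawn with `<polygon>`. Its stroke #ff8800 means engrave at S322, F1962. After flipping Y the toolpath is (38.387,55.239) → (47.366,55.239) → (47.366,48.291) → (38.387,48.291) → (38.387,55.239), returning to the start.

G21
G90
G0 X5.635 Y45.935
M4 S322
G1 X224.856 Y52.197 F1962
G0 X45.965 Y56.661
M4 S322
G1 X153.830 Y56.661 F1962
G1 X153.830 Y31.524
G1 X45.965 Y31.524
G1 X45.965 Y56.661
G0 X229.055 Y45.126
M4 S322
G1 X243.498 Y54.739 F1962
G1 X253.111 Y40.296
G1 X238.668 Y30.683
G1 X229.055 Y45.126
G0 X93.627 Y24.642
M4 S478
G1 X52.240 Y52.057 F2082
G1 X29.797 Y41.410
G1 X10.635 Y11.121
G1 X200.076 Y21.967
G1 X93.627 Y24.642
G0 X38.387 Y55.239
M4 S322
G1 X47.366 Y55.239 F1962
G1 X47.366 Y48.291
G1 X38.387 Y48.291
G1 X38.387 Y55.239
M5
G0 X0.000 Y0.000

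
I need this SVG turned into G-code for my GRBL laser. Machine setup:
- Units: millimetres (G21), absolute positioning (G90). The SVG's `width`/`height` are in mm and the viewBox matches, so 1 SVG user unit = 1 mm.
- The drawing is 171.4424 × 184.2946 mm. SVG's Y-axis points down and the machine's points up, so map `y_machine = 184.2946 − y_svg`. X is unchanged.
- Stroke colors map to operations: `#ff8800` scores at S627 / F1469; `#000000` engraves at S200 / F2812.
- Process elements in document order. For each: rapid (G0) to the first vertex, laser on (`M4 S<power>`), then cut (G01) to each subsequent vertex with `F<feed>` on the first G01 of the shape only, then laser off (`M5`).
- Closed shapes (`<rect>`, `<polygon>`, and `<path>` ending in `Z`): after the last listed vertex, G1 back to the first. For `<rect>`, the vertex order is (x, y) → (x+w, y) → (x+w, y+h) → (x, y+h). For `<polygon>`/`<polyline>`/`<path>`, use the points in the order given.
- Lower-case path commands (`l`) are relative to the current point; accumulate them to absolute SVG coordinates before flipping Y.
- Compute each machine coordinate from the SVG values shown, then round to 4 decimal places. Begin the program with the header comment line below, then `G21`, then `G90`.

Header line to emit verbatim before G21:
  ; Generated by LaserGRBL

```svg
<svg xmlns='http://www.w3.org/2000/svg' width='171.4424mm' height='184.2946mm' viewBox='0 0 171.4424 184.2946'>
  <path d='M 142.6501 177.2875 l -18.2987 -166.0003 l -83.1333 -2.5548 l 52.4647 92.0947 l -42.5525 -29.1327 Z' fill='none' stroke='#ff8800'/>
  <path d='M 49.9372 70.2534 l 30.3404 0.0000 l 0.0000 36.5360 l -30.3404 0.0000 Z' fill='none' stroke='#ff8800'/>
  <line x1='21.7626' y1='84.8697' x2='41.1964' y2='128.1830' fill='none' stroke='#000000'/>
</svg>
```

Since the viewBox matches the mm dimensions, user units are millimetres directly. The only transform is the Y-flip y_m = 184.2946 − y_svg.

Shape 1 is a closed polygon drawn with `<path>`. Its stroke #ff8800 means score at S627, F1469. After flipping Y the toolpath is (142.6501,7.0071) → (124.3514,173.0074) → (41.2181,175.5622) → (93.6828,83.4675) → (51.1303,112.6002) → (142.6501,7.0071), returning to the start.

Shape 2 is a rectangle drawn with `<path>`. Its stroke #ff8800 means score at S627, F1469. After flipping Y the toolpath is (49.9372,114.0412) → (80.2776,114.0412) → (80.2776,77.5052) → (49.9372,77.5052) → (49.9372,114.0412), returning to the start.

Shape 3 is a line segment drawn with `<line>`. Its stroke #000000 means engrave at S200, F2812. After flipping Y the toolpath is (21.7626,99.4249) → (41.1964,56.1116).

; Generated by LaserGRBL
G21
G90
G0 X142.6501 Y7.0071
M4 S627
G01 X124.3514 Y173.0074 F1469
G01 X41.2181 Y175.5622
G01 X93.6828 Y83.4675
G01 X51.1303 Y112.6002
G01 X142.6501 Y7.0071
M5
G0 X49.9372 Y114.0412
M4 S627
G01 X80.2776 Y114.0412 F1469
G01 X80.2776 Y77.5052
G01 X49.9372 Y77.5052
G01 X49.9372 Y114.0412
M5
G0 X21.7626 Y99.4249
M4 S200
G01 X41.1964 Y56.1116 F2812
M5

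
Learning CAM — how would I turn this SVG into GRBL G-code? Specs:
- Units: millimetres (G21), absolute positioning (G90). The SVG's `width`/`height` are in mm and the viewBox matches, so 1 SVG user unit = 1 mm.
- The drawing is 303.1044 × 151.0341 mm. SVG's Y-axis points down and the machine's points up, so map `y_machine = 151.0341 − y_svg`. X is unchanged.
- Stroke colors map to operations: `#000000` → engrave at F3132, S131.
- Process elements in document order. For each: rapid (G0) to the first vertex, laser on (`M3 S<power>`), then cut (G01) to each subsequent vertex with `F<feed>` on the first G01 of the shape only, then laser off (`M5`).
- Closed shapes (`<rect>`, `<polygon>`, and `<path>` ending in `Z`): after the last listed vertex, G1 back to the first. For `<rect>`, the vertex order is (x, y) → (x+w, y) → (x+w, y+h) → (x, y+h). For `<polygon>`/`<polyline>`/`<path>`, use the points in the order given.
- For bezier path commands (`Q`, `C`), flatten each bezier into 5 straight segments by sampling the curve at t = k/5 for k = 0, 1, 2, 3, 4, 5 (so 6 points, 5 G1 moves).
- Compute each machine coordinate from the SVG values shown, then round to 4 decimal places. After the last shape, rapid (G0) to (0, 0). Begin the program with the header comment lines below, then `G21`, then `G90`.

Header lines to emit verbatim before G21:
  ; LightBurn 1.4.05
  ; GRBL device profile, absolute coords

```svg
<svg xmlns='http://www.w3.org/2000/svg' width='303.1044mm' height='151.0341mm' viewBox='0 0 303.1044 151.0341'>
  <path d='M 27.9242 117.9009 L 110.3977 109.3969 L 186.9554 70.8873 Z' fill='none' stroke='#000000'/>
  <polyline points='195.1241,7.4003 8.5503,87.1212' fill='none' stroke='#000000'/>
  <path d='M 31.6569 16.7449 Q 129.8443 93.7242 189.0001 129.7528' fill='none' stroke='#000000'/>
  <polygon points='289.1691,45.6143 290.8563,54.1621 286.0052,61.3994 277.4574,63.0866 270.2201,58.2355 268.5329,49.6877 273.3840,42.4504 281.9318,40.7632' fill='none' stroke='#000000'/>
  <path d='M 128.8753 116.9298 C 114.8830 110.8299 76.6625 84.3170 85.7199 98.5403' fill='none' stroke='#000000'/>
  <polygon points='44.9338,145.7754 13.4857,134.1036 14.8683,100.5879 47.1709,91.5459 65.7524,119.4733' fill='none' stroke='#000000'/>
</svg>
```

; LightBurn 1.4.05
; GRBL device profile, absolute coords
G21
G90
G0 X27.9242 Y33.1332
M3 S131
G01 X110.3977 Y41.6372 F3132
G01 X186.9554 Y80.1468
G01 X27.9242 Y33.1332
M5
G0 X195.1241 Y143.6338
M3 S131
G01 X8.5503 Y63.9129 F3132
M5
G0 X31.6569 Y134.2892
M3 S131
G01 X69.3706 Y105.1355 F3132
G01 X103.9618 Y79.2579
G01 X135.4304 Y56.6563
G01 X163.7765 Y37.3308
G01 X189.0001 Y21.2813
M5
G0 X289.1691 Y105.4198
M3 S131
G01 X290.8563 Y96.8720 F3132
G01 X286.0052 Y89.6347
G01 X277.4574 Y87.9475
G01 X270.2201 Y92.7986
G01 X268.5329 Y101.3464
G01 X273.3840 Y108.5837
G01 X281.9318 Y110.2709
G01 X289.1691 Y105.4198
M5
G0 X128.8753 Y34.1043
M3 S131
G01 X118.1446 Y39.7246 F3132
G01 X105.0314 Y47.3089
G01 X92.9680 Y53.9219
G01 X85.3868 Y56.6286
G01 X85.7199 Y52.4938
M5
G0 X44.9338 Y5.2587
M3 S131
G01 X13.4857 Y16.9305 F3132
G01 X14.8683 Y50.4462
G01 X47.1709 Y59.4882
G01 X65.7524 Y31.5608
G01 X44.9338 Y5.2587
M5
G0 X0.0000 Y0.0000

viewBox `0 0 303.1044 151.0341` with mm width/height → 1 unit = 1 mm. Flip: y_m = 151.0341 − y_svg.

**Shape 1** — `<path>` closed polygon, stroke `#000000` → engrave (S131, F3132). Machine vertices: (27.9242,33.1332) → (110.3977,41.6372) → (186.9554,80.1468) → (27.9242,33.1332). Closed: final G1 returns to the first vertex.

**Shape 2** — `<polyline>` line segment, stroke `#000000` → engrave (S131, F3132). Machine vertices: (195.1241,143.6338) → (8.5503,63.9129). Open path.

**Shape 3** — `<path>` quadratic bezier, stroke `#000000` → engrave (S131, F3132). Control points (SVG): P0=(31.6569,16.7449), P1=(129.8443,93.7242), P2=(189.0001,129.7528); sampled at t=k/5. Machine vertices: (31.6569,134.2892) → (69.3706,105.1355) → (103.9618,79.2579) → (135.4304,56.6563) → (163.7765,37.3308) → (189.0001,21.2813). Open path.

**Shape 4** — `<polygon>` regular polygon, stroke `#000000` → engrave (S131, F3132). Machine vertices: (289.1691,105.4198) → (290.8563,96.8720) → (286.0052,89.6347) → (277.4574,87.9475) → (270.2201,92.7986) → (268.5329,101.3464) → (273.3840,108.5837) → (281.9318,110.2709) → (289.1691,105.4198). Closed: final G1 returns to the first vertex.

**Shape 5** — `<path>` cubic bezier, stroke `#000000` → engrave (S131, F3132). Control points (SVG): P0=(128.8753,116.9298), P1=(114.8830,110.8299), P2=(76.6625,84.3170), P3=(85.7199,98.5403); sampled at t=k/5. Machine vertices: (128.8753,34.1043) → (118.1446,39.7246) → (105.0314,47.3089) → (92.9680,53.9219) → (85.3868,56.6286) → (85.7199,52.4938). Open path.

**Shape 6** — `<polygon>` regular polygon, stroke `#000000` → engrave (S131, F3132). Machine vertices: (44.9338,5.2587) → (13.4857,16.9305) → (14.8683,50.4462) → (47.1709,59.4882) → (65.7524,31.5608) → (44.9338,5.2587). Closed: final G1 returns to the first vertex.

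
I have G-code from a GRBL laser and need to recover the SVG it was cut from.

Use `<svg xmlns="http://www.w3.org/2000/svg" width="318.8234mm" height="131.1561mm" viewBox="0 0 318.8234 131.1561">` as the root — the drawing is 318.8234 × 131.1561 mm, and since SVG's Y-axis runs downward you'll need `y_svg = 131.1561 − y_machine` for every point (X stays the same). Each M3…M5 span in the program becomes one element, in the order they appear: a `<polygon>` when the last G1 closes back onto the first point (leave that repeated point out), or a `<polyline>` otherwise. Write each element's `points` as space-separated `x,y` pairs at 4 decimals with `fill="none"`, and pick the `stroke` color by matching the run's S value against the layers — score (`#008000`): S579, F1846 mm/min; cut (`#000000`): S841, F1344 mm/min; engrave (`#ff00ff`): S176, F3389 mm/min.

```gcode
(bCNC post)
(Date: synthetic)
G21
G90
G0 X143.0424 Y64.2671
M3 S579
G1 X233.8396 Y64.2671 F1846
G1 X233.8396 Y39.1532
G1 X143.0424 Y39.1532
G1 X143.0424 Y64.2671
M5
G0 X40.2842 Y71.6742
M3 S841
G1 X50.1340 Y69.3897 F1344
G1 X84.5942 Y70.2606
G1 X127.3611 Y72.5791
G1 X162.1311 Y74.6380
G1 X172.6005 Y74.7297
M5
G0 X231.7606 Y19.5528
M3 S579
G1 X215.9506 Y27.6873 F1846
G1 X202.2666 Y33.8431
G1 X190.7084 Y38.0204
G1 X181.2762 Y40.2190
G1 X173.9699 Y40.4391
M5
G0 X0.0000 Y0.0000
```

Machine Y-up, SVG Y-down with viewBox height 131.1561, so y_svg = 131.1561 − y_machine; X carries over.

Run 1: S579 ⇒ score layer `#008000`. The run returns to its start, so emit a `<polygon>` with points (Y-flipped): 143.0424,66.8890 233.8396,66.8890 233.8396,92.0029 143.0424,92.0029.

Run 2: power S841 maps to stroke `#000000` (cut). The run is open, so emit a `<polyline>` with points (Y-flipped): 40.2842,59.4819 50.1340,61.7664 84.5942,60.8955 127.3611,58.5770 162.1311,56.5181 172.6005,56.4264.

Run 3: power S579 maps to stroke `#008000` (score). The run is open, so emit a `<polyline>` with points (Y-flipped): 231.7606,111.6033 215.9506,103.4688 202.2666,97.3130 190.7084,93.1357 181.2762,90.9371 173.9699,90.7170.

<svg xmlns="http://www.w3.org/2000/svg" width="318.8234mm" height="131.1561mm" viewBox="0 0 318.8234 131.1561">
  <polygon points="143.0424,66.8890 233.8396,66.8890 233.8396,92.0029 143.0424,92.0029" fill="none" stroke="#008000"/>
  <polyline points="40.2842,59.4819 50.1340,61.7664 84.5942,60.8955 127.3611,58.5770 162.1311,56.5181 172.6005,56.4264" fill="none" stroke="#000000"/>
  <polyline points="231.7606,111.6033 215.9506,103.4688 202.2666,97.3130 190.7084,93.1357 181.2762,90.9371 173.9699,90.7170" fill="none" stroke="#008000"/>
</svg>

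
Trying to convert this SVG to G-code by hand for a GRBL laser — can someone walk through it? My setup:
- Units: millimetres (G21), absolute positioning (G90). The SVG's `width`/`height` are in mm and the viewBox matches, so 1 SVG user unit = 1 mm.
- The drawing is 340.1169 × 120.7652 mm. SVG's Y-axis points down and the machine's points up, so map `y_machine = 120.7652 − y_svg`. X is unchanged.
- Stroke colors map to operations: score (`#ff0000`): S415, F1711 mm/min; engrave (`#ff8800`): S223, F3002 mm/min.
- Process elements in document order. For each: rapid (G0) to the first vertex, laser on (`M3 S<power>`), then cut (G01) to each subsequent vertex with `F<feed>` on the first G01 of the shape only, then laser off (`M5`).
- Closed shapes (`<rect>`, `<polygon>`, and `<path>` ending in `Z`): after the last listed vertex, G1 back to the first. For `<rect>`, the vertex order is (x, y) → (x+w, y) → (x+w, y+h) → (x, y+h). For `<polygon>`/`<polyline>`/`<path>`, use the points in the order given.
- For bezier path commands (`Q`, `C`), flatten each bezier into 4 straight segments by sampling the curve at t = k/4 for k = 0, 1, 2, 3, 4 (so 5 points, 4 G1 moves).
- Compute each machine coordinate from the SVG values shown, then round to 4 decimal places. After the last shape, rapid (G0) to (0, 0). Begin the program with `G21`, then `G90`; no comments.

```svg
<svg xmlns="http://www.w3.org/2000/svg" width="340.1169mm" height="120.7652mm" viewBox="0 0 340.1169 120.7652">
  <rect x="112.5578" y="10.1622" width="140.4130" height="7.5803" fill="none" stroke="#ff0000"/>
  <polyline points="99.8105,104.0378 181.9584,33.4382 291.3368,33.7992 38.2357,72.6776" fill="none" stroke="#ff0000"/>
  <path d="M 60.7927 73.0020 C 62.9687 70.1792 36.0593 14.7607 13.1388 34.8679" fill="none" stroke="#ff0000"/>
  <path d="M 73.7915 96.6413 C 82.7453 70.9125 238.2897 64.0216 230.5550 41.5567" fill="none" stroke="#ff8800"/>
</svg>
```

1 u = 1 mm; y_m = 120.7652 − y.

[1] `<rect>` rectangle, #ff0000→score S415 F1711: (112.5578,110.6030) → (252.9708,110.6030) → (252.9708,103.0227) → (112.5578,103.0227) → (112.5578,110.6030) (closed)

[2] `<polyline>` open polyline, #ff0000→score S415 F1711: (99.8105,16.7274) → (181.9584,87.3270) → (291.3368,86.9660) → (38.2357,48.0876)

[3] `<path>` cubic bezier, #ff0000→score S415 F1711: (60.7927,47.7632) → (57.4880,57.7401) → (46.3769,75.4290) → (30.5603,88.8185) → (13.1388,85.8973)

[4] `<path>` cubic bezier, #ff8800→engrave S223 F3002: (73.7915,24.1239) → (103.1509,40.4261) → (158.4314,52.8902) → (210.5829,64.7423) → (230.5550,79.2085)

G21
G90
G0 X112.5578 Y110.6030
M3 S415
G01 X252.9708 Y110.6030 F1711
G01 X252.9708 Y103.0227
G01 X112.5578 Y103.0227
G01 X112.5578 Y110.6030
M5
G0 X99.8105 Y16.7274
M3 S415
G01 X181.9584 Y87.3270 F1711
G01 X291.3368 Y86.9660
G01 X38.2357 Y48.0876
M5
G0 X60.7927 Y47.7632
M3 S415
G01 X57.4880 Y57.7401 F1711
G01 X46.3769 Y75.4290
G01 X30.5603 Y88.8185
G01 X13.1388 Y85.8973
M5
G0 X73.7915 Y24.1239
M3 S223
G01 X103.1509 Y40.4261 F3002
G01 X158.4314 Y52.8902
G01 X210.5829 Y64.7423
G01 X230.5550 Y79.2085
M5
G0 X0.0000 Y0.0000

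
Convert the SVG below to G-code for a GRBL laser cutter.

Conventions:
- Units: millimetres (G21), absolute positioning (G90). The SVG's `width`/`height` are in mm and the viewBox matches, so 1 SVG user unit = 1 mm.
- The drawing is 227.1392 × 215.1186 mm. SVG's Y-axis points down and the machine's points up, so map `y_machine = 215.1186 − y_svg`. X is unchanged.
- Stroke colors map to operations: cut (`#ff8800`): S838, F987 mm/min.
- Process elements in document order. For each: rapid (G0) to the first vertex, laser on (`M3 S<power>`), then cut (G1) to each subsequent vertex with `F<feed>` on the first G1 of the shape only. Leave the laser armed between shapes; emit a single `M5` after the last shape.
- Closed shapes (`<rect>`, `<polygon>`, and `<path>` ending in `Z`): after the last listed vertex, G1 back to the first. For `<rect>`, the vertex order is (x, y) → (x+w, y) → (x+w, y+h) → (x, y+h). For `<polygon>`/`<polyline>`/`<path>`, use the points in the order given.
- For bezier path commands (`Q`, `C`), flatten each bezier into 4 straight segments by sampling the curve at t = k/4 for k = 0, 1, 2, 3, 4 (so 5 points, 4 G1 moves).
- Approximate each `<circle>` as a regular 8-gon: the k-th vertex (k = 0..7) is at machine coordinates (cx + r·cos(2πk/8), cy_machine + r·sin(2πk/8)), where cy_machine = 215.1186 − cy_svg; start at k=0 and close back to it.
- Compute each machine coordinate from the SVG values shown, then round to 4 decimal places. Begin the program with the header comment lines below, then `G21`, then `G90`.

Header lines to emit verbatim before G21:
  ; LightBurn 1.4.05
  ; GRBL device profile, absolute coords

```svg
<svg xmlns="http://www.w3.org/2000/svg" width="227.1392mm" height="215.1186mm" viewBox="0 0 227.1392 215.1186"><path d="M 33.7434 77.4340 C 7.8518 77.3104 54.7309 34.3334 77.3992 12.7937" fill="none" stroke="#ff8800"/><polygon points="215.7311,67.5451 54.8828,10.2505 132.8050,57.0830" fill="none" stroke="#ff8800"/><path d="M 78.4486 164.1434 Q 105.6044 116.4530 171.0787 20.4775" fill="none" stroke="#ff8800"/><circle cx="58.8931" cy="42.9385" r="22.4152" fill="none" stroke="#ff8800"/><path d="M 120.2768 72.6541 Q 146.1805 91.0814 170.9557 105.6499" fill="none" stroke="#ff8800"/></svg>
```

Since the viewBox matches the mm dimensions, user units are millimetres directly. The only transform is the Y-flip y_m = 215.1186 − y_svg.

Shape 1 is a cubic bezier drawn with `<path>`. Its stroke #ff8800 means cut at S838, F987. After flipping Y the toolpath is (33.7434,137.6846) → (26.4539,144.8078) → (37.3613,161.9737) → (57.3738,183.1552) → (77.3992,202.3249).

Shape 2 is a closed polygon drawn with `<polygon>`. Its stroke #ff8800 means cut at S838, F987. After flipping Y the toolpath is (215.7311,147.5735) → (54.8828,204.8681) → (132.8050,158.0356) → (215.7311,147.5735), returning to the start.

Shape 3 is a quadratic bezier drawn with `<path>`. Its stroke #ff8800 means cut at S838, F987. After flipping Y the toolpath is (78.4486,50.9752) → (94.4214,77.8382) → (115.1840,110.7369) → (140.7365,149.6712) → (171.0787,194.6411).

Shape 4 is a circle drawn with `<circle>`. Its stroke #ff8800 means cut at S838, F987. After flipping Y the toolpath is (81.3083,172.1801) → (74.7430,188.0300) → (58.8931,194.5953) → (43.0432,188.0300) → (36.4779,172.1801) → (43.0432,156.3302) → (58.8931,149.7649) → (74.7430,156.3302) → (81.3083,172.1801), returning to the start.

Shape 5 is a quadratic bezier drawn with `<path>`. Its stroke #ff8800 means cut at S838, F987. After flipping Y the toolpath is (120.2768,142.4645) → (133.1581,133.4920) → (145.8984,125.0019) → (158.4976,116.9941) → (170.9557,109.4687).

; LightBurn 1.4.05
; GRBL device profile, absolute coords
G21
G90
G0 X33.7434 Y137.6846
M3 S838
G1 X26.4539 Y144.8078 F987
G1 X37.3613 Y161.9737
G1 X57.3738 Y183.1552
G1 X77.3992 Y202.3249
G0 X215.7311 Y147.5735
M3 S838
G1 X54.8828 Y204.8681 F987
G1 X132.8050 Y158.0356
G1 X215.7311 Y147.5735
G0 X78.4486 Y50.9752
M3 S838
G1 X94.4214 Y77.8382 F987
G1 X115.1840 Y110.7369
G1 X140.7365 Y149.6712
G1 X171.0787 Y194.6411
G0 X81.3083 Y172.1801
M3 S838
G1 X74.7430 Y188.0300 F987
G1 X58.8931 Y194.5953
G1 X43.0432 Y188.0300
G1 X36.4779 Y172.1801
G1 X43.0432 Y156.3302
G1 X58.8931 Y149.7649
G1 X74.7430 Y156.3302
G1 X81.3083 Y172.1801
G0 X120.2768 Y142.4645
M3 S838
G1 X133.1581 Y133.4920 F987
G1 X145.8984 Y125.0019
G1 X158.4976 Y116.9941
G1 X170.9557 Y109.4687
M5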